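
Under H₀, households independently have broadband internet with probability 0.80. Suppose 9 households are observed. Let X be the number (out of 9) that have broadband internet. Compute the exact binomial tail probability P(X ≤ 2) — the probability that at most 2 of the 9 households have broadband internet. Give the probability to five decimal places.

P = 0.00031

X ~ Binomial(n=9, p=0.80).
P(X ≤ 2) = C(9,0)·0.80^0·0.20^9 + C(9,1)·0.80^1·0.20^8 + C(9,2)·0.80^2·0.20^7.
= 0.000001 + 0.000018 + 0.000295 = 0.00031.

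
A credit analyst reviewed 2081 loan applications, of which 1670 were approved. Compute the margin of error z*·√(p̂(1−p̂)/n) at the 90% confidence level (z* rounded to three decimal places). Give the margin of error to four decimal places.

ME = 0.0144

Sample proportion p̂ = 1670/2081 = 0.80250.
SE = √(p̂(1−p̂)/n) = √(0.158494/2081) = 0.008727.
For 90% confidence, z* = 1.645.
So ME = 0.0144.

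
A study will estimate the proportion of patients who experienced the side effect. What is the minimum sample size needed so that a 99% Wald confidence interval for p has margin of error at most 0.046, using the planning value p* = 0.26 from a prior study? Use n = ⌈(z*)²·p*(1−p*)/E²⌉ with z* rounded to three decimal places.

z* = 2.576 at the 99% level.
p*(1−p*) = 0.26·0.74 = 0.1924.
(z*)²·p*(1−p*)/E² = 6.635776·0.1924/0.002116 = 603.366.
⌈603.366⌉ = 604.

n = 604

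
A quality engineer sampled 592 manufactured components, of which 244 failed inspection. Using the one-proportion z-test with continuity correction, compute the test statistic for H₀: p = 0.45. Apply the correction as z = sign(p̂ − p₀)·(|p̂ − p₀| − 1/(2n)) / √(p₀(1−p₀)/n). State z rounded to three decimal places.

With x = 244 successes in n = 592, p̂ = 0.41216. p̂ − p₀ = -0.037838.
1/(2n) = 0.000845.
Corrected numerator: |-0.037838| − 0.000845 = 0.036993.
Null standard error: √(0.45·0.55/592) = √0.000418074 = 0.020447.
z = −0.036993/0.020447 = -1.809.

z = -1.809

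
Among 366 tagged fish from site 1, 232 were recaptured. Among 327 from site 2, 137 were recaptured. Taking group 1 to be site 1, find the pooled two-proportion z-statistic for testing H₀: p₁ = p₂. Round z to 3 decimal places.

Sample proportions: p̂₁ = 232/366 = 0.63388 and p̂₂ = 137/327 = 0.41896.
Pooled p̂ = (232+137)/(366+327) = 369/693 = 0.53247.
SE = √[p̂(1−p̂)(1/n₁+1/n₂)] = √[0.53247·0.46753·(1/366+1/327)] ≈ 0.037967.
z = (p̂₁ − p̂₂)/SE = (0.63388 − 0.41896)/0.037967 = 0.21492/0.037967 = 5.661.

z = 5.661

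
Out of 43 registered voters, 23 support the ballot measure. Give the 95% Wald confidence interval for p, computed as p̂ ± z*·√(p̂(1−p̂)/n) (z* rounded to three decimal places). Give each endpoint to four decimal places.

p̂ = 23/43 = 0.53488.
SE(p̂) = √(0.53488·0.46512/43) = 0.076063.
The 95% critical value is z* = 1.960.
Margin of error: 1.960 × 0.076063 = 0.14908.
So the interval runs from 0.3858 to 0.6840.

(0.3858, 0.6840)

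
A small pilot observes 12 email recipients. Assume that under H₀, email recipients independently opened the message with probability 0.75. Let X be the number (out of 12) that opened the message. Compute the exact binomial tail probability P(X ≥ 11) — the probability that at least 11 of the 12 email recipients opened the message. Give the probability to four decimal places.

X ~ Binomial(n=12, p=0.75).
P(X ≥ 11) = C(12,11)·0.75^11·0.25^1 + C(12,12)·0.75^12·0.25^0.
= 0.126705 + 0.031676 = 0.1584.

P = 0.1584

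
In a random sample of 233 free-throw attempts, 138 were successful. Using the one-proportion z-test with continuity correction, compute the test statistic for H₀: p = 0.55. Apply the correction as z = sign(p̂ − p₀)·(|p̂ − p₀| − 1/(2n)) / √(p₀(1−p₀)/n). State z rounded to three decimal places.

z = 1.231

With x = 138 successes in n = 233, p̂ = 0.59227. p̂ − p₀ = 0.042275.
Continuity correction 1/(2n) = 1/466 = 0.002146.
Corrected numerator: |0.042275| − 0.002146 = 0.040129.
Null standard error: √(0.55·0.45/233) = √0.001062232 = 0.032592.
z = (+)0.040129/0.032592 = 1.231.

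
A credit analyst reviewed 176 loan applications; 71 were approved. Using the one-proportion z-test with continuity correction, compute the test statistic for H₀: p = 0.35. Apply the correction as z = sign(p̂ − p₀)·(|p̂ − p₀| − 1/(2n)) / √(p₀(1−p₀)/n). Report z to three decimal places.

z = 1.407

p̂ = 71/176 = 0.40341. p̂ − p₀ = 0.053409.
Continuity correction 1/(2n) = 1/352 = 0.002841.
Corrected numerator: |0.053409| − 0.002841 = 0.050568.
SE₀ = √(0.35·0.65/176) = 0.035953.
z = +0.050568/0.035953 = 1.407.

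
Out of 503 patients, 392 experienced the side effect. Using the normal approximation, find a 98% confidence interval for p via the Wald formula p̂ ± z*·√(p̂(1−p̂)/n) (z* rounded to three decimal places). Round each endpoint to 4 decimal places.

p̂ = 392/503 = 0.77932.
SE(p̂) = √(0.77932·0.22068/503) = 0.018491.
The 98% critical value is z* = 2.326.
Margin = 2.326·0.018491 = 0.04301.
So the interval runs from 0.7363 to 0.8223.

(0.7363, 0.8223)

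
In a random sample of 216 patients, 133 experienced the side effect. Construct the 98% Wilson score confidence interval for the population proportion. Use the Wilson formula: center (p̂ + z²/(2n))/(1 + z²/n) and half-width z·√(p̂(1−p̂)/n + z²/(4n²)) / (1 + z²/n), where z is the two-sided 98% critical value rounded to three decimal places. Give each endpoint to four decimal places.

Here p̂ = 133/216 = 0.61574 and z = 2.326 (z² = 5.410276).
Denominator 1 + z²/n = 1 + 5.410276/216 = 1.025048.
Adjusted center: (0.61574 + z²/(2n))/1.025048 = 0.61291.
Radicand: p̂(1−p̂)/n + z²/(4n²) = 0.001095389 + 0.000028990 = 0.001124379.
Half-width = z·√(radicand)/denom = 2.326·0.033532/1.025048 = 0.07609.
CI: 0.61291 ± 0.07609 = (0.5368, 0.6890).

(0.5368, 0.6890)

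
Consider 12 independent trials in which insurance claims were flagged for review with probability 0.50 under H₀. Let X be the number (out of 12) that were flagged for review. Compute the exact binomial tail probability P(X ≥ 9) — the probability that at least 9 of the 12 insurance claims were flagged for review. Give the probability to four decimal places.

P = 0.0730

X is binomial with n = 12 and p = 0.50.
P(X ≥ 9) = C(12,9)·0.50^9·0.50^3 + C(12,10)·0.50^10·0.50^2 + C(12,11)·0.50^11·0.50^1 + C(12,12)·0.50^12·0.50^0.
= 0.053711 + 0.016113 + 0.002930 + 0.000244 = 0.0730.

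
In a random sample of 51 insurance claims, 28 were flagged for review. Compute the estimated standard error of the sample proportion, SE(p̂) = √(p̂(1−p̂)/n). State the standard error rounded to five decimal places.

p̂ = 28/51 = 0.54902.
p̂(1−p̂) = 0.54902·0.45098 = 0.247597.
SE = √(0.247597/51) = √0.004854843 = 0.06968.

SE = 0.06968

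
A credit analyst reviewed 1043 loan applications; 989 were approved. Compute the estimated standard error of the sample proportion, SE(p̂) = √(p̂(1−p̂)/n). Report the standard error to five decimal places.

SE = 0.00686

The sample proportion is 989/1043 = 0.94823.
p̂(1−p̂) = 0.049090.
SE = √(0.049090/1043) = 0.00686.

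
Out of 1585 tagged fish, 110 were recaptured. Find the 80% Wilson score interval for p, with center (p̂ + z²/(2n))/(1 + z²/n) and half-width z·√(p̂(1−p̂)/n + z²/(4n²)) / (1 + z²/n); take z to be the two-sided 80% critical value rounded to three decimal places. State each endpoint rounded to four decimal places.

Here p̂ = 110/1585 = 0.06940 and z = 1.282 (z² = 1.643524).
1 + z²/n = 1.001037.
Adjusted center: (0.06940 + z²/(2n))/1.001037 = 0.06985.
Radicand: p̂(1−p̂)/n + z²/(4n²) = 0.000040747 + 0.000000164 = 0.000040911.
Half-width = 1.282·√0.000040911/1.001037 = 0.00819.
So the interval runs from 0.0617 to 0.0780.

(0.0617, 0.0780)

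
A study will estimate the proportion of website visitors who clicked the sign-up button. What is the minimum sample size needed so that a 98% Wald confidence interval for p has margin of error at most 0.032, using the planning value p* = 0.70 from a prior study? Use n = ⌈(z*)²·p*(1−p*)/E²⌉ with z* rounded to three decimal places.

n = 1110

For 98% confidence, z* = 2.326.
p*(1−p*) = 0.2100.
Required n before rounding: 5.410276 × 0.2100 / 0.032² = 1109.529.
Rounding up, n = 1110.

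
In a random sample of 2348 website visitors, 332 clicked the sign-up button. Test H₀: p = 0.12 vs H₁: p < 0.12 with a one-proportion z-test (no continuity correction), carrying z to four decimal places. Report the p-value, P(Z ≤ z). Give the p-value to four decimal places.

p̂ = 332/2348 = 0.14140.
Null standard error: √(0.12·0.88/2348) = √0.000044974 = 0.006706.
Test statistic (full precision, shown to 4 dp): z = (332/2348 − 0.12)/SE₀ ≈ 3.1906.
p-value = P(Z ≤ z) with z = 3.1906 → 0.9993.

p-value = 0.9993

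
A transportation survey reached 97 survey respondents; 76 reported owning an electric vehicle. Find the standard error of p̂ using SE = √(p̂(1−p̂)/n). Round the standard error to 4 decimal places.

SE = 0.0418

The sample proportion is 76/97 = 0.78351.
p̂(1−p̂) = 0.169622.
Dividing by n and taking the root: √0.001748680 = 0.0418.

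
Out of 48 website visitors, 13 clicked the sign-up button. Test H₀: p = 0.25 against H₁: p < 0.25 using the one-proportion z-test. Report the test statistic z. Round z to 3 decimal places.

z = 0.333

With x = 13 successes in n = 48, p̂ = 0.27083.
SE₀ = √(0.25·0.75/48) = 0.062500.
z = (p̂ − p₀)/SE = (0.27083 − 0.25)/0.062500 = 0.333.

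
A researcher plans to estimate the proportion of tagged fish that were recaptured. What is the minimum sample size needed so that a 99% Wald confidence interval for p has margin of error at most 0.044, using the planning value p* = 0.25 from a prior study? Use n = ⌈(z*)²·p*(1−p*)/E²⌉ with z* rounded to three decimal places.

The 99% critical value is z* = 2.576.
p*(1−p*) = 0.25·0.75 = 0.1875.
(z*)²·p*(1−p*)/E² = 6.635776·0.1875/0.001936 = 642.669.
Rounding up, n = 643.

n = 643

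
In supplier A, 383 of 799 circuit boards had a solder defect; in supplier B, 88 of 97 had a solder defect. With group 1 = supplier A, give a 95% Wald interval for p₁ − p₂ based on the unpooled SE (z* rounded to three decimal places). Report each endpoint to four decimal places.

(-0.4952, -0.3605)

p̂₁ = 0.47935, p̂₂ = 0.90722, so the observed difference is -0.42787.
Unpooled SE = √(p̂₁(1−p̂₁)/n₁ + p̂₂(1−p̂₂)/n₂) = √(0.000312357 + 0.000867781) = 0.034353.
The 95% critical value is z* = 1.960. Margin of error = 0.06733.
CI: -0.42787 ± 0.06733 = (-0.4952, -0.3605).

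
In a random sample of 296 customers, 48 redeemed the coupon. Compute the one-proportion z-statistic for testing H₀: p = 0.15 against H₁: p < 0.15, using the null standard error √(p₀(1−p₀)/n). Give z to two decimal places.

z = 0.59

p̂ = 48/296 = 0.16216.
Under H₀, SE = √(p₀(1−p₀)/n) = √(0.15·0.85/296) = √0.000430743 = 0.020754.
z = (0.16216 − 0.15)/0.020754 = 0.01216/0.020754 = 0.59.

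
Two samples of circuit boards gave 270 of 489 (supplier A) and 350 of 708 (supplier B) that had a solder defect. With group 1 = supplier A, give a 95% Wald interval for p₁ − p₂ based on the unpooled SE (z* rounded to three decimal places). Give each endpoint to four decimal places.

p̂₁ = 270/489 = 0.55215, p̂₂ = 350/708 = 0.49435; p̂₁ − p̂₂ = 0.05780.
SE = √(0.000505686 + 0.000353062) = √0.000858748 = 0.029304.
z* = 1.960 at the 95% level. Margin = 1.960·0.029304 = 0.05744.
CI: 0.05780 ± 0.05744 = (0.0004, 0.1152).

(0.0004, 0.1152)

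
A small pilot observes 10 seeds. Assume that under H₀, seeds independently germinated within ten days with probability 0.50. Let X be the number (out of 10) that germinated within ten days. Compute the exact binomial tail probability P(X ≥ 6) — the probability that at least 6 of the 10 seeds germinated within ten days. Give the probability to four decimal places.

X is binomial with n = 10 and p = 0.50.
P(X ≥ 6) = Σ_{j=6}^{10} C(10,j)·0.50^j·0.50^{10−j}.
= 0.205078 + 0.117188 + 0.043945 + 0.009766 + 0.000977 = 0.3770.

P = 0.3770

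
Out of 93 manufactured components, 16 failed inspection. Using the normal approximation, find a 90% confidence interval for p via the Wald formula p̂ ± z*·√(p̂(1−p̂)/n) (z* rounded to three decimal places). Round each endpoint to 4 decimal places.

The sample proportion is 16/93 = 0.17204.
SE = √(p̂(1−p̂)/n) = √(0.142444/93) = 0.039136.
For 90% confidence, z* = 1.645.
Margin = 1.645·0.039136 = 0.06438.
CI: 0.17204 ± 0.06438 = (0.1077, 0.2364).

(0.1077, 0.2364)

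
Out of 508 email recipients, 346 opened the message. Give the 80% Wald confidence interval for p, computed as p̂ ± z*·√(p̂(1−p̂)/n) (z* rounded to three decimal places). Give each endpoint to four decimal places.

(0.6546, 0.7076)

p̂ = 346/508 = 0.68110.
SE = √(p̂(1−p̂)/n) = √(0.217202/508) = 0.020678.
For 80% confidence, z* = 1.282.
Margin = 1.282·0.020678 = 0.02651.
Interval: 0.68110 ± 0.02651 → (0.6546, 0.7076).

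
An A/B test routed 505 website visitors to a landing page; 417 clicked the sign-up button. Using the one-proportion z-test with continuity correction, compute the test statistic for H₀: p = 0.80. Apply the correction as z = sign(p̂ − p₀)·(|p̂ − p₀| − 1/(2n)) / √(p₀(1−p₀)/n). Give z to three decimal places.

z = 1.391

Sample proportion p̂ = 417/505 = 0.82574. p̂ − p₀ = 0.025743.
1/(2n) = 0.000990.
Corrected numerator: |0.025743| − 0.000990 = 0.024753.
Under H₀, SE = √(p₀(1−p₀)/n) = √(0.80·0.20/505) = √0.000316832 = 0.017800.
z = +0.024753/0.017800 = 1.391.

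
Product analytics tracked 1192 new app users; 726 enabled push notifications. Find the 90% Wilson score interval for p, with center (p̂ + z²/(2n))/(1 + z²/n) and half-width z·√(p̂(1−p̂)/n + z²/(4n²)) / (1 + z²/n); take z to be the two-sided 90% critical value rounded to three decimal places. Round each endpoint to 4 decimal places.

Here p̂ = 726/1192 = 0.60906 and z = 1.645 (z² = 2.706025).
Denominator 1 + z²/n = 1 + 2.706025/1192 = 1.002270.
Center = (0.60906 + 0.001135)/1.002270 = 0.60881.
Radicand: p̂(1−p̂)/n + z²/(4n²) = 0.000199753 + 0.000000476 = 0.000200229.
Half-width = 1.645·√0.000200229/1.002270 = 0.02322.
Interval: 0.60881 ± 0.02322 → (0.5856, 0.6320).

(0.5856, 0.6320)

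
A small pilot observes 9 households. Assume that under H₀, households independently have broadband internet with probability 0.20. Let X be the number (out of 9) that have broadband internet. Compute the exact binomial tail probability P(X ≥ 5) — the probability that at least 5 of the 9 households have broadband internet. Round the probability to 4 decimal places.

X is binomial with n = 9 and p = 0.20.
P(X ≥ 5) = Σ_{j=5}^{9} C(9,j)·0.20^j·0.80^{9−j}.
= 0.016515 + 0.002753 + 0.000295 + 0.000018 + 0.000001 = 0.0196.

P = 0.0196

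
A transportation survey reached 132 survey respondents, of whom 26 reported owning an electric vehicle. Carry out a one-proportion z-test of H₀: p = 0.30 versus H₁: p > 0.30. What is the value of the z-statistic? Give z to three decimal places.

Sample proportion p̂ = 26/132 = 0.19697.
SE₀ = √(0.30·0.70/132) = 0.039886.
z = (0.19697 − 0.30)/0.039886 = -0.10303/0.039886 = -2.583.

z = -2.583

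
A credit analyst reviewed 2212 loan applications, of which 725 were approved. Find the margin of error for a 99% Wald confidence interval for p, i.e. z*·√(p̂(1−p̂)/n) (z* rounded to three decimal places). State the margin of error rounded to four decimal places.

p̂ = 725/2212 = 0.32776.
Standard error of p̂: √(0.220333/2212) = √0.000099608 = 0.009980.
The 99% critical value is z* = 2.576.
ME = 2.576·0.009980 = 0.0257.

ME = 0.0257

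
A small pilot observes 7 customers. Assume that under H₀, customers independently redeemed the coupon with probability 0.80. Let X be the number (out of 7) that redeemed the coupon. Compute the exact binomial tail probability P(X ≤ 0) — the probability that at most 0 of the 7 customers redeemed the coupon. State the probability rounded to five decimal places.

P = 0.00001

X ~ Binomial(n=7, p=0.80).
P(X ≤ 0) = C(7,0)·0.80^0·0.20^7.
= 0.000013 = 0.00001.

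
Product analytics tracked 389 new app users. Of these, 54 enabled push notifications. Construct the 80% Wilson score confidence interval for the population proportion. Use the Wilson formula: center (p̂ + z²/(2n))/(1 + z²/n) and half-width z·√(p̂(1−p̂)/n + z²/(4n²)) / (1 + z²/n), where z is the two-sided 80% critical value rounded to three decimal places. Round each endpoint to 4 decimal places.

(0.1179, 0.1628)

Here p̂ = 54/389 = 0.13882 and z = 1.282 (z² = 1.643524).
1 + z²/n = 1.004225.
Adjusted center: (0.13882 + z²/(2n))/1.004225 = 0.14034.
Radicand: p̂(1−p̂)/n + z²/(4n²) = 0.000307319 + 0.000002715 = 0.000310034.
Half-width = z·√(radicand)/denom = 1.282·0.017608/1.004225 = 0.02248.
So the interval runs from 0.1179 to 0.1628.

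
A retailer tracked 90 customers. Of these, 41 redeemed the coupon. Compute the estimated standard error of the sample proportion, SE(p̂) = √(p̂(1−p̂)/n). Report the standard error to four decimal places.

SE = 0.0525

p̂ = 41/90 = 0.45556.
p̂(1−p̂) = 0.248025.
SE = √(0.248025/90) = 0.0525.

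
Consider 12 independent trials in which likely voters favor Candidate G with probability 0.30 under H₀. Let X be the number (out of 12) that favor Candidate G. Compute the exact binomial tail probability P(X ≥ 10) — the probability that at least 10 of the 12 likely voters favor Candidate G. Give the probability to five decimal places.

X ~ Binomial(n=12, p=0.30).
P(X ≥ 10) = C(12,10)·0.30^10·0.70^2 + C(12,11)·0.30^11·0.70^1 + C(12,12)·0.30^12·0.70^0.
= 0.000191 + 0.000015 + 0.000001 = 0.00021.

P = 0.00021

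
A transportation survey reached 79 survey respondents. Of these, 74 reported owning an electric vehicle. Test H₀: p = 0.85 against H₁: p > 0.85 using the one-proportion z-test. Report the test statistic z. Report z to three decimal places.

The sample proportion is 74/79 = 0.93671.
Under H₀, SE = √(p₀(1−p₀)/n) = √(0.85·0.15/79) = √0.001613924 = 0.040174.
z = (p̂ − p₀)/SE = (0.93671 − 0.85)/0.040174 = 2.158.

z = 2.158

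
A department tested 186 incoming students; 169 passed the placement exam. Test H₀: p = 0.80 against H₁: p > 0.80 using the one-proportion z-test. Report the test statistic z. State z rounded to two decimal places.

z = 3.70

p̂ = 169/186 = 0.90860.
SE₀ = √(0.80·0.20/186) = 0.029329.
Test statistic: z = 0.10860/0.029329 = 3.70.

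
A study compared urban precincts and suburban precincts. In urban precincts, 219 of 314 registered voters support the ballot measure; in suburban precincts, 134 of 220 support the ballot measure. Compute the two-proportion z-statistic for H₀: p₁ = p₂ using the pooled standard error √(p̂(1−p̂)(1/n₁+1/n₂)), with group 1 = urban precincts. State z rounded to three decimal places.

z = 2.123

Sample proportions: p̂₁ = 219/314 = 0.69745 and p̂₂ = 134/220 = 0.60909.
Pooling: p̂ = 353/534 = 0.66105.
Pooled SE = √[0.2240633·0.00773017] ≈ 0.041618.
z = (p̂₁ − p̂₂)/SE = (0.69745 − 0.60909)/0.041618 = 0.08836/0.041618 = 2.123.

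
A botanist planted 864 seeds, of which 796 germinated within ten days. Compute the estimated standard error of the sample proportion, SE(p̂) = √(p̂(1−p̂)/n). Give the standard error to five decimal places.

Sample proportion p̂ = 796/864 = 0.92130.
p̂(1−p̂) = 0.92130·0.07870 = 0.072506.
SE = √(0.072506/864) = √0.000083919 = 0.00916.

SE = 0.00916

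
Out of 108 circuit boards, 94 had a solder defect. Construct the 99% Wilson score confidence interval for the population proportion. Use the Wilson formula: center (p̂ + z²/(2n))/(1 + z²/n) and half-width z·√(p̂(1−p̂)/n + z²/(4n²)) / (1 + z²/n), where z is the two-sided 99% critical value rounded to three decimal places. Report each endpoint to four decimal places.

p̂ = 94/108 = 0.87037; z = 2.576, so z² = 6.635776.
1 + z²/n = 1.061442.
Adjusted center: (0.87037 + z²/(2n))/1.061442 = 0.84893.
Radicand: p̂(1−p̂)/n + z²/(4n²) = 0.001044683 + 0.000142228 = 0.001186911.
Half-width = 2.576·√0.001186911/1.061442 = 0.08361.
CI: 0.84893 ± 0.08361 = (0.7653, 0.9325).

(0.7653, 0.9325)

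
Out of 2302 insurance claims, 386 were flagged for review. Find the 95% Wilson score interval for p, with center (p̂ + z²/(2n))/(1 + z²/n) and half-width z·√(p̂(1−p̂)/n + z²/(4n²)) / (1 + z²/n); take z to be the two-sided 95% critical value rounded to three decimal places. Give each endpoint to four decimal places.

p̂ = 386/2302 = 0.16768; z = 1.960, so z² = 3.841600.
1 + z²/n = 1.001669.
Center = (0.16768 + 0.000834)/1.001669 = 0.16823.
Radicand: p̂(1−p̂)/n + z²/(4n²) = 0.000060627 + 0.000000181 = 0.000060808.
Half-width = 1.960·√0.000060808/1.001669 = 0.01526.
Interval: 0.16823 ± 0.01526 → (0.1530, 0.1835).

(0.1530, 0.1835)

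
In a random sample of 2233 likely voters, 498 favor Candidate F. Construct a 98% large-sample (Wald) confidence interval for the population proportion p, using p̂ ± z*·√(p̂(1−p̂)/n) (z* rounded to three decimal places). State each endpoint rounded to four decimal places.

The sample proportion is 498/2233 = 0.22302.
SE(p̂) = √(0.22302·0.77698/2233) = 0.008809.
For 98% confidence, z* = 2.326.
Margin = 2.326·0.008809 = 0.02049.
CI: 0.22302 ± 0.02049 = (0.2025, 0.2435).

(0.2025, 0.2435)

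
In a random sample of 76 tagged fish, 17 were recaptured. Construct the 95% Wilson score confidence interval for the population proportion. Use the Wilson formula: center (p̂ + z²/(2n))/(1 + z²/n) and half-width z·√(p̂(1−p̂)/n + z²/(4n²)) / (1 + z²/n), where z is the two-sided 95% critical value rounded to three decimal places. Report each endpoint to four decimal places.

(0.1446, 0.3293)

Here p̂ = 17/76 = 0.22368 and z = 1.960 (z² = 3.841600).
Denominator 1 + z²/n = 1 + 3.841600/76 = 1.050547.
Adjusted center: (0.22368 + z²/(2n))/1.050547 = 0.23698.
Radicand: p̂(1−p̂)/n + z²/(4n²) = 0.002284863 + 0.000166274 = 0.002451137.
Half-width = 1.960·√0.002451137/1.050547 = 0.09237.
So the interval runs from 0.1446 to 0.3293.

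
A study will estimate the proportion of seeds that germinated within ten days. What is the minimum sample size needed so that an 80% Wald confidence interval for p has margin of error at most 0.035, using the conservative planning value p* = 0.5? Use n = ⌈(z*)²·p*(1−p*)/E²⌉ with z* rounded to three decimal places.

n = 336

z* = 1.282 at the 80% level.
p*(1−p*) = 0.50·0.50 = 0.2500.
(z*)²·p*(1−p*)/E² = 1.643524·0.2500/0.001225 = 335.413.
⌈335.413⌉ = 336.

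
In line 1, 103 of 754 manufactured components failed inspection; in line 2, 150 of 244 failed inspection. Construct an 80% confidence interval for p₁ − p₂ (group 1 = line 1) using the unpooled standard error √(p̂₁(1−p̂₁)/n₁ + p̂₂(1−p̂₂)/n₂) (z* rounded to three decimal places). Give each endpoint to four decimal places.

p̂₁ = 103/754 = 0.13660, p̂₂ = 150/244 = 0.61475; p̂₁ − p̂₂ = -0.47815.
SE = √(0.000156424 + 0.000970621) = √0.001127045 = 0.033571.
For 80% confidence, z* = 1.282. Margin = 1.282·0.033571 = 0.04304.
CI: -0.47815 ± 0.04304 = (-0.5212, -0.4351).

(-0.5212, -0.4351)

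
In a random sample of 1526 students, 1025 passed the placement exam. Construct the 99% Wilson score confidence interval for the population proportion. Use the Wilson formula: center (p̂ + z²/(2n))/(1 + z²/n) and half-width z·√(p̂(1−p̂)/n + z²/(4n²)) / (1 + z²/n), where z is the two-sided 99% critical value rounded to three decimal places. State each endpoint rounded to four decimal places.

p̂ = 1025/1526 = 0.67169; z = 2.576, so z² = 6.635776.
Denominator 1 + z²/n = 1 + 6.635776/1526 = 1.004348.
Adjusted center: (0.67169 + z²/(2n))/1.004348 = 0.67095.
Radicand: p̂(1−p̂)/n + z²/(4n²) = 0.000144510 + 0.000000712 = 0.000145222.
Half-width = z·√(radicand)/denom = 2.576·0.012051/1.004348 = 0.03091.
CI: 0.67095 ± 0.03091 = (0.6400, 0.7019).

(0.6400, 0.7019)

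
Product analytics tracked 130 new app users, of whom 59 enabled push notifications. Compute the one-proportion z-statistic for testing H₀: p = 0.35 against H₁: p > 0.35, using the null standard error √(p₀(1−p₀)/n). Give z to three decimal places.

z = 2.482

The sample proportion is 59/130 = 0.45385.
Null standard error: √(0.35·0.65/130) = √0.001750000 = 0.041833.
z = (0.45385 − 0.35)/0.041833 = 0.10385/0.041833 = 2.482.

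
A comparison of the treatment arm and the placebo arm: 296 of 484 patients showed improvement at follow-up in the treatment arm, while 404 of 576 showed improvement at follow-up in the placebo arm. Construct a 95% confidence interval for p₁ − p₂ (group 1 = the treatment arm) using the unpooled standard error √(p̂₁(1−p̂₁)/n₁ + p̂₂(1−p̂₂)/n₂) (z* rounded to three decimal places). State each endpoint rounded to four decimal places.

p̂₁ = 0.61157, p̂₂ = 0.70139, so the observed difference is -0.08982.
SE = √(0.000490810 + 0.000363615) = √0.000854425 = 0.029231.
z* = 1.960 at the 95% level. Margin of error = 0.05729.
So the interval runs from -0.1471 to -0.0325.

(-0.1471, -0.0325)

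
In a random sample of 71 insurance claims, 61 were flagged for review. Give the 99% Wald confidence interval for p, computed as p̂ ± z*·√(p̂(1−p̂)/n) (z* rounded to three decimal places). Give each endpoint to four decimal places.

p̂ = 61/71 = 0.85915.
SE = √(p̂(1−p̂)/n) = √(0.121008/71) = 0.041284.
For 99% confidence, z* = 2.576.
Margin = 2.576·0.041284 = 0.10635.
CI: 0.85915 ± 0.10635 = (0.7528, 0.9655).

(0.7528, 0.9655)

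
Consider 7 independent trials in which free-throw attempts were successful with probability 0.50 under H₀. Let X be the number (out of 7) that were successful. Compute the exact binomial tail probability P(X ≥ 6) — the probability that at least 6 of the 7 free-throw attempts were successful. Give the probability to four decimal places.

X ~ Binomial(n=7, p=0.50).
P(X ≥ 6) = C(7,6)·0.50^6·0.50^1 + C(7,7)·0.50^7·0.50^0.
= 0.054688 + 0.007812 = 0.0625.

P = 0.0625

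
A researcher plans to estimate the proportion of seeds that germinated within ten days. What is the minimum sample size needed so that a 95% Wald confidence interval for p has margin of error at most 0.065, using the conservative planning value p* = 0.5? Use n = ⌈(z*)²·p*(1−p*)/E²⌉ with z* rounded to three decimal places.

n = 228

The 95% critical value is z* = 1.960.
p*(1−p*) = 0.2500.
(z*)²·p*(1−p*)/E² = 3.841600·0.2500/0.004225 = 227.314.
Rounding up, n = 228.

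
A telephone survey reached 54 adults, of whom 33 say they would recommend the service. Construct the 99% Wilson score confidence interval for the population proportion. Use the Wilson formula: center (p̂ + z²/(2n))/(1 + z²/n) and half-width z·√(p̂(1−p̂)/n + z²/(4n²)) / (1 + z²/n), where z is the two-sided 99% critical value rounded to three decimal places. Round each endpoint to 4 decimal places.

Here p̂ = 33/54 = 0.61111 and z = 2.576 (z² = 6.635776).
Denominator 1 + z²/n = 1 + 6.635776/54 = 1.122885.
Adjusted center: (0.61111 + z²/(2n))/1.122885 = 0.59895.
Radicand: p̂(1−p̂)/n + z²/(4n²) = 0.004401006 + 0.000568911 = 0.004969917.
Half-width = 2.576·√0.004969917/1.122885 = 0.16173.
Interval: 0.59895 ± 0.16173 → (0.4372, 0.7607).

(0.4372, 0.7607)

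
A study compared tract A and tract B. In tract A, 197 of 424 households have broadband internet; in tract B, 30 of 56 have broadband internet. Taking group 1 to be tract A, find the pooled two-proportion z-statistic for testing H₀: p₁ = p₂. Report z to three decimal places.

z = -1.001

p̂₁ = 197/424 = 0.46462, p̂₂ = 30/56 = 0.53571.
Pooled p̂ = (197+30)/(424+56) = 227/480 = 0.47292.
Pooled SE = √[0.2492665·0.02021563] ≈ 0.070986.
z = -0.07109/0.070986 = -1.001.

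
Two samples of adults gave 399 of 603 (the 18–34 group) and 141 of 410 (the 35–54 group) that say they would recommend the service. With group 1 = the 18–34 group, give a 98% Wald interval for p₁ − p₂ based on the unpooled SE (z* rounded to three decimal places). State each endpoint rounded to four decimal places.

(0.2472, 0.3884)

p̂₁ = 0.66169, p̂₂ = 0.34390, so the observed difference is 0.31779.
Unpooled SE = √(p̂₁(1−p̂₁)/n₁ + p̂₂(1−p̂₂)/n₂) = √(0.000371237 + 0.000550326) = 0.030357.
The 98% critical value is z* = 2.326. Margin of error = 0.07061.
Interval: 0.31779 ± 0.07061 → (0.2472, 0.3884).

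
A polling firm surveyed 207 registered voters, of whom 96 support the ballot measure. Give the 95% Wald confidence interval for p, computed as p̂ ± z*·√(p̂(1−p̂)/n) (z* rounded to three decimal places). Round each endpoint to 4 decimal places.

(0.3958, 0.5317)

Sample proportion p̂ = 96/207 = 0.46377.
SE = √(p̂(1−p̂)/n) = √(0.248687/207) = 0.034661.
z* = 1.960 at the 95% level.
Margin = 1.960·0.034661 = 0.06794.
CI: 0.46377 ± 0.06794 = (0.3958, 0.5317).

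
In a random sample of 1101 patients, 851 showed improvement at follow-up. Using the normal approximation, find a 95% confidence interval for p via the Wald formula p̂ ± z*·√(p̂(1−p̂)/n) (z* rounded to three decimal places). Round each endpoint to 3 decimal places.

(0.748, 0.798)

p̂ = 851/1101 = 0.77293.
Standard error of p̂: √(0.175507/1101) = √0.000159407 = 0.012626.
The 95% critical value is z* = 1.960.
Margin = 1.960·0.012626 = 0.02475.
So the interval runs from 0.748 to 0.798.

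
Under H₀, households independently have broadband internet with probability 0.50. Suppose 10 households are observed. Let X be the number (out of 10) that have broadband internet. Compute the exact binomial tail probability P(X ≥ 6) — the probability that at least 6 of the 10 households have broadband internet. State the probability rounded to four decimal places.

X is binomial with n = 10 and p = 0.50.
P(X ≥ 6) = Σ_{j=6}^{10} C(10,j)·0.50^j·0.50^{10−j}.
= 0.205078 + 0.117188 + 0.043945 + 0.009766 + 0.000977 = 0.3770.

P = 0.3770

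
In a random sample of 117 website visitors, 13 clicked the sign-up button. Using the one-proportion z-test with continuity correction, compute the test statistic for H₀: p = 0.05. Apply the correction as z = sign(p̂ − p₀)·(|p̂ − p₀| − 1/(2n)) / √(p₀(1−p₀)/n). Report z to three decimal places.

z = 2.821

p̂ = 13/117 = 0.11111. p̂ − p₀ = 0.061111.
Continuity correction 1/(2n) = 1/234 = 0.004274.
Corrected numerator: |0.061111| − 0.004274 = 0.056837.
SE₀ = √(0.05·0.95/117) = 0.020149.
z = (+)0.056837/0.020149 = 2.821.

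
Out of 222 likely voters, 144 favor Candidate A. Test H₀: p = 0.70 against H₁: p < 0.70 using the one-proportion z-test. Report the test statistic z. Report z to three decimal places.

The sample proportion is 144/222 = 0.64865.
Null standard error: √(0.70·0.30/222) = √0.000945946 = 0.030756.
z = (p̂ − p₀)/SE = (0.64865 − 0.70)/0.030756 = -1.670.

z = -1.670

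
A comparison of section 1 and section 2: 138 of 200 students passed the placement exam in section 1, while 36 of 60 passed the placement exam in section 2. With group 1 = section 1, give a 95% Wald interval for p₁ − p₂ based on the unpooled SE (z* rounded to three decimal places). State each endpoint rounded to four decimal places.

(-0.0496, 0.2296)

p̂₁ = 0.69000, p̂₂ = 0.60000, so the observed difference is 0.09000.
SE = √(0.001069500 + 0.004000000) = √0.005069500 = 0.071200.
z* = 1.960 at the 95% level. Margin = 1.960·0.071200 = 0.13955.
So the interval runs from -0.0496 to 0.2296.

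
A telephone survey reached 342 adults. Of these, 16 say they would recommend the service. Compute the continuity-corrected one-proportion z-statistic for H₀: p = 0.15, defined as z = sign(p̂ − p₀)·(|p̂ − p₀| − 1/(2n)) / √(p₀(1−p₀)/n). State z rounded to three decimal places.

Sample proportion p̂ = 16/342 = 0.04678. p̂ − p₀ = -0.103216.
Continuity correction 1/(2n) = 1/684 = 0.001462.
Corrected numerator: |-0.103216| − 0.001462 = 0.101754.
Null standard error: √(0.15·0.85/342) = √0.000372807 = 0.019308.
z = −0.101754/0.019308 = -5.270.

z = -5.270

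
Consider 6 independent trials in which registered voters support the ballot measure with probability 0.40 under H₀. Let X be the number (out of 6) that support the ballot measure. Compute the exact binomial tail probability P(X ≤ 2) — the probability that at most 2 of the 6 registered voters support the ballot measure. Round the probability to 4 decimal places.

X is binomial with n = 6 and p = 0.40.
P(X ≤ 2) = C(6,0)·0.40^0·0.60^6 + C(6,1)·0.40^1·0.60^5 + C(6,2)·0.40^2·0.60^4.
= 0.046656 + 0.186624 + 0.311040 = 0.5443.

P = 0.5443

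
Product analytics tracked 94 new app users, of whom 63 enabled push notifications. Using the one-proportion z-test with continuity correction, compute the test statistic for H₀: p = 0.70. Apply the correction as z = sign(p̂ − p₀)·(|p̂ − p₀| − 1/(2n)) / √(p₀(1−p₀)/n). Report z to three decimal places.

The sample proportion is 63/94 = 0.67021. p̂ − p₀ = -0.029787.
1/(2n) = 0.005319.
Corrected numerator: |-0.029787| − 0.005319 = 0.024468.
SE₀ = √(0.70·0.30/94) = 0.047266.
z = (−)0.024468/0.047266 = -0.518.

z = -0.518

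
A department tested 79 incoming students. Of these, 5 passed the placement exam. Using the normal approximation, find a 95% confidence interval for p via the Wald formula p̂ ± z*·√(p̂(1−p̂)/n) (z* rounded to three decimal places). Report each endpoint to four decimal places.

(0.0096, 0.1170)

The sample proportion is 5/79 = 0.06329.
SE(p̂) = √(0.06329·0.93671/79) = 0.027394.
The 95% critical value is z* = 1.960.
Margin of error: 1.960 × 0.027394 = 0.05369.
So the interval runs from 0.0096 to 0.1170.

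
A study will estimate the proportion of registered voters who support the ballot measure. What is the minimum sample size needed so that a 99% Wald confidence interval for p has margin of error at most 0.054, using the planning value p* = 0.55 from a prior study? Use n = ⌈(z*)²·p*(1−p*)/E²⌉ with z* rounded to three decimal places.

n = 564

z* = 2.576 at the 99% level.
p*(1−p*) = 0.55·0.45 = 0.2475.
Required n before rounding: 6.635776 × 0.2475 / 0.054² = 563.222.
Rounding up, n = 564.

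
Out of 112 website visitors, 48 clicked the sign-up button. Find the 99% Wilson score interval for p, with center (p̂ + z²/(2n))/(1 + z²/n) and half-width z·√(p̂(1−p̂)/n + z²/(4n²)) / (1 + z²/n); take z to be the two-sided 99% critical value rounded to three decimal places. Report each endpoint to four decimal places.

Here p̂ = 48/112 = 0.42857 and z = 2.576 (z² = 6.635776).
1 + z²/n = 1.059248.
Adjusted center: (0.42857 + z²/(2n))/1.059248 = 0.43257.
Radicand: p̂(1−p̂)/n + z²/(4n²) = 0.002186589 + 0.000132250 = 0.002318839.
Half-width = 2.576·√0.002318839/1.059248 = 0.11711.
Interval: 0.43257 ± 0.11711 → (0.3155, 0.5497).

(0.3155, 0.5497)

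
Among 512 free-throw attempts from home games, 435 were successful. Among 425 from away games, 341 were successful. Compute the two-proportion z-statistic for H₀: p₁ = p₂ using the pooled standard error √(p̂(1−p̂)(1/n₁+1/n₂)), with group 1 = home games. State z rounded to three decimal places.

Sample proportions: p̂₁ = 435/512 = 0.84961 and p̂₂ = 341/425 = 0.80235.
Pooled p̂ = (435+341)/(512+425) = 776/937 = 0.82818.
Pooled SE = √[0.1423012·0.00430607] ≈ 0.024754.
z = (p̂₁ − p̂₂)/SE = (0.84961 − 0.80235)/0.024754 = 0.04726/0.024754 = 1.909.

z = 1.909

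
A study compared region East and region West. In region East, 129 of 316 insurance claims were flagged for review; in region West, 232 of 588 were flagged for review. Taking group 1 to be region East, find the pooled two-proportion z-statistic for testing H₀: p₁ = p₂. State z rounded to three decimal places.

z = 0.400

Sample proportions: p̂₁ = 129/316 = 0.40823 and p̂₂ = 232/588 = 0.39456.
Pooling: p̂ = 361/904 = 0.39934.
Pooled SE = √[0.2398668·0.00486524] ≈ 0.034162.
z = 0.01367/0.034162 = 0.400.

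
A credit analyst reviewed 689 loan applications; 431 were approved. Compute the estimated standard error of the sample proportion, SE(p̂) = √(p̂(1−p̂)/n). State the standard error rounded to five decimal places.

The sample proportion is 431/689 = 0.62554.
p̂(1−p̂) = 0.62554·0.37446 = 0.234240.
Dividing by n and taking the root: √0.000339971 = 0.01844.

SE = 0.01844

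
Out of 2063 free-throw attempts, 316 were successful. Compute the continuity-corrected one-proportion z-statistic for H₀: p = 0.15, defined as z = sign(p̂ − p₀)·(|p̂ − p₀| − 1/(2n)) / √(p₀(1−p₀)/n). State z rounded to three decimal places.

z = 0.373

Sample proportion p̂ = 316/2063 = 0.15317. p̂ − p₀ = 0.003175.
Continuity correction 1/(2n) = 1/4126 = 0.000242.
Corrected numerator: |0.003175| − 0.000242 = 0.002933.
Under H₀, SE = √(p₀(1−p₀)/n) = √(0.15·0.85/2063) = √0.000061803 = 0.007862.
z = (+)0.002933/0.007862 = 0.373.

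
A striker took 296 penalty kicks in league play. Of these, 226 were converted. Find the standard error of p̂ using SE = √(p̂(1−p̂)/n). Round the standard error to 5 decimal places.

The sample proportion is 226/296 = 0.76351.
p̂(1−p̂) = 0.180562.
Dividing by n and taking the root: √0.000610007 = 0.02470.

SE = 0.02470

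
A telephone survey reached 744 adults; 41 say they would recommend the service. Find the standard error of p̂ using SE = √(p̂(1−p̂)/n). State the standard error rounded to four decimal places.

Sample proportion p̂ = 41/744 = 0.05511.
p̂(1−p̂) = 0.05511·0.94489 = 0.052073.
Dividing by n and taking the root: √0.000069991 = 0.0084.

SE = 0.0084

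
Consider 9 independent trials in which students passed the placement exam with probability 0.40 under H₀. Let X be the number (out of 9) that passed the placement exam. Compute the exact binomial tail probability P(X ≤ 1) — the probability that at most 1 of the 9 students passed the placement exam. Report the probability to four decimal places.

X ~ Binomial(n=9, p=0.40).
P(X ≤ 1) = C(9,0)·0.40^0·0.60^9 + C(9,1)·0.40^1·0.60^8.
= 0.010078 + 0.060466 = 0.0705.

P = 0.0705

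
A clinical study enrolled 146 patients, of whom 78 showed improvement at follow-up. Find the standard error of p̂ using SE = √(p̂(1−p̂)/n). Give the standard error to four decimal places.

SE = 0.0413

Sample proportion p̂ = 78/146 = 0.53425.
p̂(1−p̂) = 0.53425·0.46575 = 0.248827.
Dividing by n and taking the root: √0.001704295 = 0.0413.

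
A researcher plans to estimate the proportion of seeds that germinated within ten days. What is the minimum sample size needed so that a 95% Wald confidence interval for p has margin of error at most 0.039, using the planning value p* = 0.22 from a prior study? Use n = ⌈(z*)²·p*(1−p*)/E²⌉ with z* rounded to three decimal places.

For 95% confidence, z* = 1.960.
p*(1−p*) = 0.1716.
(z*)²·p*(1−p*)/E² = 3.841600·0.1716/0.001521 = 433.411.
⌈433.411⌉ = 434.

n = 434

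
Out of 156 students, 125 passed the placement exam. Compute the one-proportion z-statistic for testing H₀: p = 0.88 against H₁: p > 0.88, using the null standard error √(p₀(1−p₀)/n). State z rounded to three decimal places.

Sample proportion p̂ = 125/156 = 0.80128.
Null standard error: √(0.88·0.12/156) = √0.000676923 = 0.026018.
Test statistic: z = -0.07872/0.026018 = -3.026.

z = -3.026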